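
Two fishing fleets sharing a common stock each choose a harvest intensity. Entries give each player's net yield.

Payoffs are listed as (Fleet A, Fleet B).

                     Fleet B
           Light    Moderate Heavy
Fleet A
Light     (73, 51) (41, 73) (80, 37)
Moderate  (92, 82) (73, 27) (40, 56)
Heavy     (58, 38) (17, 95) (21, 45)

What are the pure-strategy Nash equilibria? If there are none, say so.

Check each profile: it is a Nash equilibrium iff no player can strictly gain by switching unilaterally.
(Light, Light): Fleet A can switch to Moderate (73 → 92). Not NE.
(Light, Moderate): Fleet A can switch to Moderate (41 → 73). Not NE.
(Light, Heavy): Fleet B can switch to Light (37 → 51). Not NE.
(Moderate, Light): Fleet A gets 92, best alternative 73; Fleet B gets 82, best alternative 56. No profitable deviation — NE.
(Moderate, Moderate): Fleet B can switch to Light (27 → 82). Not NE.
(Moderate, Heavy): Fleet A can switch to Light (40 → 80). Not NE.
(Heavy, Light): Fleet A can switch to Light (58 → 73). Not NE.
(The remaining 2 profiles each have a profitable deviation by the same check.)

Pure NE: (Moderate, Light)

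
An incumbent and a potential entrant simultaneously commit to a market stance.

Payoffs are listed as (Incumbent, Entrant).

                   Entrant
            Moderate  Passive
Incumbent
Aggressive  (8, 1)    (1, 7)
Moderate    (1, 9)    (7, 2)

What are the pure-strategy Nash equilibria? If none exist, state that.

Incumbent against Moderate: payoffs 8, 1 → best response Aggressive.
Incumbent against Passive: payoffs 1, 7 → best response Moderate.
Entrant against Aggressive: payoffs 1, 7 → best response Passive.
Entrant against Moderate: payoffs 9, 2 → best response Moderate.
No profile is a mutual best response for all players.

No pure-strategy Nash equilibrium.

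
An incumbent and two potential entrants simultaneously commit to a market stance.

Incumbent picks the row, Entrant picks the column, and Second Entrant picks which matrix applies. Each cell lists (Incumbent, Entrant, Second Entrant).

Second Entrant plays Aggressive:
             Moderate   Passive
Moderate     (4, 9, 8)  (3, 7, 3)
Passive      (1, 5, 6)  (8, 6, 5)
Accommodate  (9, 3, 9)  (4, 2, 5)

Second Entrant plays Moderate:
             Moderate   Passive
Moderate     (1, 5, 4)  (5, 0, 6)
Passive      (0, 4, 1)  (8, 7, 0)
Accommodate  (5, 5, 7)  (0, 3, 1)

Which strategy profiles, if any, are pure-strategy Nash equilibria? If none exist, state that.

(Moderate, Moderate, Aggressive): Incumbent can switch to Accommodate (4 → 9). Not NE.
(Moderate, Moderate, Moderate): Incumbent can switch to Accommodate (1 → 5). Not NE.
(Moderate, Passive, Aggressive): Incumbent can switch to Passive (3 → 8). Not NE.
(Moderate, Passive, Moderate): Incumbent can switch to Passive (5 → 8). Not NE.
(Passive, Moderate, Aggressive): Incumbent can switch to Moderate (1 → 4). Not NE.
(Passive, Moderate, Moderate): Incumbent can switch to Moderate (0 → 1). Not NE.
(Passive, Passive, Aggressive): Incumbent gets 8, best alternative 4; Entrant gets 6, best alternative 5; Second Entrant gets 5, best alternative 0. No profitable deviation — NE.
(Passive, Passive, Moderate): Second Entrant can switch to Aggressive (0 → 5). Not NE.
(Accommodate, Moderate, Aggressive): Incumbent gets 9, best alternative 4; Entrant gets 3, best alternative 2; Second Entrant gets 9, best alternative 7. No profitable deviation — NE.
(Accommodate, Moderate, Moderate): Second Entrant can switch to Aggressive (7 → 9). Not NE.
(The remaining 2 profiles each have a profitable deviation by the same check.)

(Passive, Passive, Aggressive) and (Accommodate, Moderate, Aggressive)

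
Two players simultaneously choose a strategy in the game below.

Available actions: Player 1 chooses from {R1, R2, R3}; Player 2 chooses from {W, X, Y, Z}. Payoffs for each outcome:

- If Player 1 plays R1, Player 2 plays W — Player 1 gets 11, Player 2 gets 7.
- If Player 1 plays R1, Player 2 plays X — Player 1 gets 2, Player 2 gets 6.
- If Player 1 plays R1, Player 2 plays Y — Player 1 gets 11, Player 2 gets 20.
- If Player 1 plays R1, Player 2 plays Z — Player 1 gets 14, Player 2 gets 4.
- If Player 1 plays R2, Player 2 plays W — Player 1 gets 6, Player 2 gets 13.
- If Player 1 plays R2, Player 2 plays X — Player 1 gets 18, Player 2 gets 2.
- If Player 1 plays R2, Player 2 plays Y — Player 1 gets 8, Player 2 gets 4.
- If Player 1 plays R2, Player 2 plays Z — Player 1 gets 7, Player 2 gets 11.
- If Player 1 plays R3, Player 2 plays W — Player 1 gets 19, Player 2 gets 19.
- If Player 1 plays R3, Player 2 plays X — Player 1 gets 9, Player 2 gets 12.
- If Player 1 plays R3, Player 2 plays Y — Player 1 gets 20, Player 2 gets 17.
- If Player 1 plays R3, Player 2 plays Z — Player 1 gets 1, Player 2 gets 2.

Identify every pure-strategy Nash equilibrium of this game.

Pure NE: (R3, W)

(R1, W): Player 1 can switch to R3 (11 → 19). Not NE.
(R1, X): Player 1 can switch to R2 (2 → 18). Not NE.
(R1, Y): Player 1 can switch to R3 (11 → 20). Not NE.
(R1, Z): Player 2 can switch to W (4 → 7). Not NE.
(R2, W): Player 1 can switch to R1 (6 → 11). Not NE.
(R2, X): Player 2 can switch to W (2 → 13). Not NE.
(R3, W): Player 1 gets 19, best alternative 11; Player 2 gets 19, best alternative 17. No profitable deviation — NE.
(The remaining 5 profiles each have a profitable deviation by the same check.)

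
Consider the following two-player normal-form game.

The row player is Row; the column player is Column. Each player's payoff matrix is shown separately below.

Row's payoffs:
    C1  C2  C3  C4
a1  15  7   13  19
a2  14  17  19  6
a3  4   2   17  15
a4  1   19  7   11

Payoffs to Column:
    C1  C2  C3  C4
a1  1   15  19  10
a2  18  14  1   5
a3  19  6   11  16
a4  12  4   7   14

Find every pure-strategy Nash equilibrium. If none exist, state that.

Row against C1: payoffs 15, 14, 4, 1 → best response a1.
Row against C2: payoffs 7, 17, 2, 19 → best response a4.
Row against C3: payoffs 13, 19, 17, 7 → best response a2.
Row against C4: payoffs 19, 6, 15, 11 → best response a1.
Column against a1: payoffs 1, 15, 19, 10 → best response C3.
Column against a2: payoffs 18, 14, 1, 5 → best response C1.
Column against a3: payoffs 19, 6, 11, 16 → best response C1.
Column against a4: payoffs 12, 4, 7, 14 → best response C4.
No profile is a mutual best response for all players.

No pure-strategy Nash equilibrium.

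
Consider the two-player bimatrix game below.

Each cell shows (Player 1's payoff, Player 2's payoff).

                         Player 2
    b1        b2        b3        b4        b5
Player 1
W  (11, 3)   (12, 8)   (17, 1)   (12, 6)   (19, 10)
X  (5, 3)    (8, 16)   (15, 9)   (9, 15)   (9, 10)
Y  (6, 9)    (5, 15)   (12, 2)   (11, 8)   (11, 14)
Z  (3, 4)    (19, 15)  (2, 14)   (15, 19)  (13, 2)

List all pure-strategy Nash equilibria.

Player 1 against b1: payoffs 11, 5, 6, 3 → best response W.
Player 1 against b2: payoffs 12, 8, 5, 19 → best response Z.
Player 1 against b3: payoffs 17, 15, 12, 2 → best response W.
Player 1 against b4: payoffs 12, 9, 11, 15 → best response Z.
Player 1 against b5: payoffs 19, 9, 11, 13 → best response W.
Player 2 against W: payoffs 3, 8, 1, 6, 10 → best response b5.
Player 2 against X: payoffs 3, 16, 9, 15, 10 → best response b2.
Player 2 against Y: payoffs 9, 15, 2, 8, 14 → best response b2.
Player 2 against Z: payoffs 4, 15, 14, 19, 2 → best response b4.
Mutual best responses: (W, b5); (Z, b4).

The pure Nash equilibria are (W, b5) and (Z, b4).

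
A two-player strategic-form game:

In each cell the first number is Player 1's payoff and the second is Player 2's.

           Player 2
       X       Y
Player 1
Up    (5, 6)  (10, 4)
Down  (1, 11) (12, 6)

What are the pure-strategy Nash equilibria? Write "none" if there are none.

(Up, X)

(Up, X): Player 1 gets 5, best alternative 1; Player 2 gets 6, best alternative 4. No profitable deviation — NE.
(Up, Y): Player 1 can switch to Down (10 → 12). Not NE.
(Down, X): Player 1 can switch to Up (1 → 5). Not NE.
(Down, Y): Player 2 can switch to X (6 → 11). Not NE.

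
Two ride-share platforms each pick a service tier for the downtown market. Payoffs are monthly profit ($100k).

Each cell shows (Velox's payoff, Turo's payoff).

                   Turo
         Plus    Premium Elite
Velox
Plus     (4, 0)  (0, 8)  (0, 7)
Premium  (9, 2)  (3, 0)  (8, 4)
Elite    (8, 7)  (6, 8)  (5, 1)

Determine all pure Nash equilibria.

Velox against Plus: payoffs 4, 9, 8 → best response Premium.
Velox against Premium: payoffs 0, 3, 6 → best response Elite.
Velox against Elite: payoffs 0, 8, 5 → best response Premium.
Turo against Plus: payoffs 0, 8, 7 → best response Premium.
Turo against Premium: payoffs 2, 0, 4 → best response Elite.
Turo against Elite: payoffs 7, 8, 1 → best response Premium.
Mutual best responses: (Premium, Elite); (Elite, Premium).

(Premium, Elite); (Elite, Premium)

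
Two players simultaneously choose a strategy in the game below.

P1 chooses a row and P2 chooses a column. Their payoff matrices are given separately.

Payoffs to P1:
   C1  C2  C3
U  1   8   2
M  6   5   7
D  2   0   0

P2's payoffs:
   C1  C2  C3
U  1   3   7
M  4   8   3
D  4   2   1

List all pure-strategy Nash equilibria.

This game has no pure Nash equilibrium.

P1 against C1: payoffs 1, 6, 2 → best response M.
P1 against C2: payoffs 8, 5, 0 → best response U.
P1 against C3: payoffs 2, 7, 0 → best response M.
P2 against U: payoffs 1, 3, 7 → best response C3.
P2 against M: payoffs 4, 8, 3 → best response C2.
P2 against D: payoffs 4, 2, 1 → best response C1.
No profile is a mutual best response for all players.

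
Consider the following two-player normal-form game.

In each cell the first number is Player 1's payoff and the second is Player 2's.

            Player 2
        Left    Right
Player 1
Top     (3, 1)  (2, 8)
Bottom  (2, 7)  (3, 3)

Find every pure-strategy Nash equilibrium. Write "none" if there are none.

none

Player 1 against Left: payoffs 3, 2 → best response Top.
Player 1 against Right: payoffs 2, 3 → best response Bottom.
Player 2 against Top: payoffs 1, 8 → best response Right.
Player 2 against Bottom: payoffs 7, 3 → best response Left.
No profile is a mutual best response for all players.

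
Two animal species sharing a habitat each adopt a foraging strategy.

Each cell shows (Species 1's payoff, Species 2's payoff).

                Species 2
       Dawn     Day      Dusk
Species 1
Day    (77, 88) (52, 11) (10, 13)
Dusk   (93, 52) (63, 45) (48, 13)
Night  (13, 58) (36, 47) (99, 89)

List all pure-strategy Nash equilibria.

For each strategy profile, look for a profitable unilateral deviation.
(Day, Dawn): Species 1 can switch to Dusk (77 → 93). Not NE.
(Day, Day): Species 1 can switch to Dusk (52 → 63). Not NE.
(Day, Dusk): Species 1 can switch to Dusk (10 → 48). Not NE.
(Dusk, Dawn): Species 1 gets 93, best alternative 77; Species 2 gets 52, best alternative 45. No profitable deviation — NE.
(Dusk, Day): Species 2 can switch to Dawn (45 → 52). Not NE.
(Dusk, Dusk): Species 1 can switch to Night (48 → 99). Not NE.
(Night, Dawn): Species 1 can switch to Day (13 → 77). Not NE.
(Night, Dusk): Species 1 gets 99, best alternative 48; Species 2 gets 89, best alternative 58. No profitable deviation — NE.
(The remaining 1 profile has a profitable deviation by the same check.)

(Dusk, Dawn) and (Night, Dusk)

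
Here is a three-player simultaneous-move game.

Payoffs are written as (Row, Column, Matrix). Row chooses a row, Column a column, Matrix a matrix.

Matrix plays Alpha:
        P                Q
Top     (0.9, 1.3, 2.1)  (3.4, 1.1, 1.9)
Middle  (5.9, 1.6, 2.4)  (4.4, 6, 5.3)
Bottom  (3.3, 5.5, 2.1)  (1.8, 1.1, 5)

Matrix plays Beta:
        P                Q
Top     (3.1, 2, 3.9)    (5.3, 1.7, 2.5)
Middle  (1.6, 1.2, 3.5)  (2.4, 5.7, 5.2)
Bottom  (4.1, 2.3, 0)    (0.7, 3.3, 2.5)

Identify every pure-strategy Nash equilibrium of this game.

(Middle, Q, Alpha)

Row against (P, Alpha): payoffs 0.9, 5.9, 3.3 → best response Middle.
Row against (P, Beta): payoffs 3.1, 1.6, 4.1 → best response Bottom.
Row against (Q, Alpha): payoffs 3.4, 4.4, 1.8 → best response Middle.
Row against (Q, Beta): payoffs 5.3, 2.4, 0.7 → best response Top.
Column against (Top, Alpha): payoffs 1.3, 1.1 → best response P.
Column against (Top, Beta): payoffs 2, 1.7 → best response P.
Column against (Middle, Alpha): payoffs 1.6, 6 → best response Q.
Column against (Middle, Beta): payoffs 1.2, 5.7 → best response Q.
Column against (Bottom, Alpha): payoffs 5.5, 1.1 → best response P.
Column against (Bottom, Beta): payoffs 2.3, 3.3 → best response Q.
Matrix against (Top, P): payoffs 2.1, 3.9 → best response Beta.
Matrix against (Top, Q): payoffs 1.9, 2.5 → best response Beta.
Matrix against (Middle, P): payoffs 2.4, 3.5 → best response Beta.
Matrix against (Middle, Q): payoffs 5.3, 5.2 → best response Alpha.
Matrix against (Bottom, P): payoffs 2.1, 0 → best response Alpha.
Matrix against (Bottom, Q): payoffs 5, 2.5 → best response Alpha.
Mutual best responses: (Middle, Q, Alpha).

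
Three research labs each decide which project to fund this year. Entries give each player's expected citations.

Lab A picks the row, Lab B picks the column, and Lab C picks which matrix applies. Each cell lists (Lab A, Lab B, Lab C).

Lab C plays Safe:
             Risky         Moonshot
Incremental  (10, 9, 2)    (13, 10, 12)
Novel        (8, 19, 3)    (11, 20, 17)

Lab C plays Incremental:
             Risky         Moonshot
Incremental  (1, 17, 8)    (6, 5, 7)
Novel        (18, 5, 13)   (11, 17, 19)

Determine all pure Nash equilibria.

Lab A against (Risky, Safe): payoffs 10, 8 → best response Incremental.
Lab A against (Risky, Incremental): payoffs 1, 18 → best response Novel.
Lab A against (Moonshot, Safe): payoffs 13, 11 → best response Incremental.
Lab A against (Moonshot, Incremental): payoffs 6, 11 → best response Novel.
Lab B against (Incremental, Safe): payoffs 9, 10 → best response Moonshot.
Lab B against (Incremental, Incremental): payoffs 17, 5 → best response Risky.
Lab B against (Novel, Safe): payoffs 19, 20 → best response Moonshot.
Lab B against (Novel, Incremental): payoffs 5, 17 → best response Moonshot.
Lab C against (Incremental, Risky): payoffs 2, 8 → best response Incremental.
Lab C against (Incremental, Moonshot): payoffs 12, 7 → best response Safe.
Lab C against (Novel, Risky): payoffs 3, 13 → best response Incremental.
Lab C against (Novel, Moonshot): payoffs 17, 19 → best response Incremental.
Mutual best responses: (Incremental, Moonshot, Safe); (Novel, Moonshot, Incremental).

Pure-strategy Nash equilibria: (Incremental, Moonshot, Safe); (Novel, Moonshot, Incremental)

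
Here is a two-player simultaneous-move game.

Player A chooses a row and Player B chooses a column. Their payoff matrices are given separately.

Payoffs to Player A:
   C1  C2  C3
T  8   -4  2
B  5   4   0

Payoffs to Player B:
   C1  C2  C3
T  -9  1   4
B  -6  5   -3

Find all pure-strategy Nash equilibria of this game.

(T, C3), (B, C2)

(T, C1): Player B can switch to C2 (-9 → 1). Not NE.
(T, C2): Player A can switch to B (-4 → 4). Not NE.
(T, C3): Player A gets 2, best alternative 0; Player B gets 4, best alternative 1. No profitable deviation — NE.
(B, C1): Player A can switch to T (5 → 8). Not NE.
(B, C2): Player A gets 4, best alternative -4; Player B gets 5, best alternative -3. No profitable deviation — NE.
(B, C3): Player A can switch to T (0 → 2). Not NE.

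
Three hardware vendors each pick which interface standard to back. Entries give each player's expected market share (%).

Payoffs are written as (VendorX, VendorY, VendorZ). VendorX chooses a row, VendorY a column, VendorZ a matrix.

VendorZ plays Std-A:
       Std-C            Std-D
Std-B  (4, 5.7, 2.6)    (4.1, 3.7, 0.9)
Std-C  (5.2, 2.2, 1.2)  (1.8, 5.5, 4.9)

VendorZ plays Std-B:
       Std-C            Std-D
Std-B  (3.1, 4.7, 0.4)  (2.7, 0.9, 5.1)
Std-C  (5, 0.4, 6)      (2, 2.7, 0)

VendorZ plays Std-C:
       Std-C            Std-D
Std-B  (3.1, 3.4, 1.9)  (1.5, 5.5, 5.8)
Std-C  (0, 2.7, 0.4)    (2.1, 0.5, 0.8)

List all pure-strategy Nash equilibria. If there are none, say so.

Check each profile: it is a Nash equilibrium iff no player can strictly gain by switching unilaterally.
(Std-B, Std-C, Std-A): VendorX can switch to Std-C (4 → 5.2). Not NE.
(Std-B, Std-C, Std-B): VendorX can switch to Std-C (3.1 → 5). Not NE.
(Std-B, Std-C, Std-C): VendorY can switch to Std-D (3.4 → 5.5). Not NE.
(Std-B, Std-D, Std-A): VendorY can switch to Std-C (3.7 → 5.7). Not NE.
(Std-B, Std-D, Std-B): VendorY can switch to Std-C (0.9 → 4.7). Not NE.
(Std-B, Std-D, Std-C): VendorX can switch to Std-C (1.5 → 2.1). Not NE.
(Std-C, Std-C, Std-A): VendorY can switch to Std-D (2.2 → 5.5). Not NE.
(Std-C, Std-C, Std-B): VendorY can switch to Std-D (0.4 → 2.7). Not NE.
(Std-C, Std-C, Std-C): VendorX can switch to Std-B (0 → 3.1). Not NE.
(Std-C, Std-D, Std-A): VendorX can switch to Std-B (1.8 → 4.1). Not NE.
(Std-C, Std-D, Std-B): VendorX can switch to Std-B (2 → 2.7). Not NE.
(Std-C, Std-D, Std-C): VendorY can switch to Std-C (0.5 → 2.7). Not NE.

This game has no pure Nash equilibrium.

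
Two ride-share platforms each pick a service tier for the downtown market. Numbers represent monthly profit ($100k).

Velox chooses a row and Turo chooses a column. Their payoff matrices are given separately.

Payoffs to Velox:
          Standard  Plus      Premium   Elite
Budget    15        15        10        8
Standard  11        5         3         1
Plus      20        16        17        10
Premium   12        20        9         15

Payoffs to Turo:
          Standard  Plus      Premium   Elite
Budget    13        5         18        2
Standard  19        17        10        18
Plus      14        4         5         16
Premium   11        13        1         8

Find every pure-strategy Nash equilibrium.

The unique pure-strategy Nash equilibrium is (Premium, Plus).

(Budget, Standard): Velox can switch to Plus (15 → 20). Not NE.
(Budget, Plus): Velox can switch to Plus (15 → 16). Not NE.
(Budget, Premium): Velox can switch to Plus (10 → 17). Not NE.
(Budget, Elite): Velox can switch to Plus (8 → 10). Not NE.
(Standard, Standard): Velox can switch to Budget (11 → 15). Not NE.
(Standard, Plus): Velox can switch to Budget (5 → 15). Not NE.
(Standard, Premium): Velox can switch to Budget (3 → 10). Not NE.
(Standard, Elite): Velox can switch to Budget (1 → 8). Not NE.
(Premium, Plus): Velox gets 20, best alternative 16; Turo gets 13, best alternative 11. No profitable deviation — NE.
(The remaining 7 profiles each have a profitable deviation by the same check.)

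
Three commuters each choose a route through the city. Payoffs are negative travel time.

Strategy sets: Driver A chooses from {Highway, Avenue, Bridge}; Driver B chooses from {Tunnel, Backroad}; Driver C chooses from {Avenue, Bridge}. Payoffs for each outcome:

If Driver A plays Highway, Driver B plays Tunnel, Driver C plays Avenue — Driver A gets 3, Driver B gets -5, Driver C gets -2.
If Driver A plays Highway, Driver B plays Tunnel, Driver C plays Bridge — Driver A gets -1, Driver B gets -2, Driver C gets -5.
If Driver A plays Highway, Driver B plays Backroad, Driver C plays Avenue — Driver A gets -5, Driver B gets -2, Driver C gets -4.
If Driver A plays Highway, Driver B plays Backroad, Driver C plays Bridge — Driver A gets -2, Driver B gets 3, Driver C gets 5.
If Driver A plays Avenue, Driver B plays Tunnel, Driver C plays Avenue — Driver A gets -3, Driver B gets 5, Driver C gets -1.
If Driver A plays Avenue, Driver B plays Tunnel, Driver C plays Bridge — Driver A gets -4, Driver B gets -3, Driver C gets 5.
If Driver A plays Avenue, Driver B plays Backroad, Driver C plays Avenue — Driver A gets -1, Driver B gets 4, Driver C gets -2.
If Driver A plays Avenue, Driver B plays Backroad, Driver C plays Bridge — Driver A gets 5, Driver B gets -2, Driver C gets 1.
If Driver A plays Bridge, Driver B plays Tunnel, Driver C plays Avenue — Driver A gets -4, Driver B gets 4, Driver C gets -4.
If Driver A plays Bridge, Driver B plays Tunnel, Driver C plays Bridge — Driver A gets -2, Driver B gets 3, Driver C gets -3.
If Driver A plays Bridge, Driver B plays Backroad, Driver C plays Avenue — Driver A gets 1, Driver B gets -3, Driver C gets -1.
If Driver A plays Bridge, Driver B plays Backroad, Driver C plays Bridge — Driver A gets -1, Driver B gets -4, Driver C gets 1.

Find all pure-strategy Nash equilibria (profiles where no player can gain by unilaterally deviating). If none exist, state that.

Pure NE: (Avenue, Backroad, Bridge)

(Highway, Tunnel, Avenue): Driver B can switch to Backroad (-5 → -2). Not NE.
(Highway, Tunnel, Bridge): Driver B can switch to Backroad (-2 → 3). Not NE.
(Highway, Backroad, Avenue): Driver A can switch to Avenue (-5 → -1). Not NE.
(Highway, Backroad, Bridge): Driver A can switch to Avenue (-2 → 5). Not NE.
(Avenue, Tunnel, Avenue): Driver A can switch to Highway (-3 → 3). Not NE.
(Avenue, Tunnel, Bridge): Driver A can switch to Highway (-4 → -1). Not NE.
(Avenue, Backroad, Avenue): Driver A can switch to Bridge (-1 → 1). Not NE.
(Avenue, Backroad, Bridge): Driver A gets 5, best alternative -1; Driver B gets -2, best alternative -3; Driver C gets 1, best alternative -2. No profitable deviation — NE.
(Bridge, Tunnel, Avenue): Driver A can switch to Highway (-4 → 3). Not NE.
(The remaining 3 profiles each have a profitable deviation by the same check.)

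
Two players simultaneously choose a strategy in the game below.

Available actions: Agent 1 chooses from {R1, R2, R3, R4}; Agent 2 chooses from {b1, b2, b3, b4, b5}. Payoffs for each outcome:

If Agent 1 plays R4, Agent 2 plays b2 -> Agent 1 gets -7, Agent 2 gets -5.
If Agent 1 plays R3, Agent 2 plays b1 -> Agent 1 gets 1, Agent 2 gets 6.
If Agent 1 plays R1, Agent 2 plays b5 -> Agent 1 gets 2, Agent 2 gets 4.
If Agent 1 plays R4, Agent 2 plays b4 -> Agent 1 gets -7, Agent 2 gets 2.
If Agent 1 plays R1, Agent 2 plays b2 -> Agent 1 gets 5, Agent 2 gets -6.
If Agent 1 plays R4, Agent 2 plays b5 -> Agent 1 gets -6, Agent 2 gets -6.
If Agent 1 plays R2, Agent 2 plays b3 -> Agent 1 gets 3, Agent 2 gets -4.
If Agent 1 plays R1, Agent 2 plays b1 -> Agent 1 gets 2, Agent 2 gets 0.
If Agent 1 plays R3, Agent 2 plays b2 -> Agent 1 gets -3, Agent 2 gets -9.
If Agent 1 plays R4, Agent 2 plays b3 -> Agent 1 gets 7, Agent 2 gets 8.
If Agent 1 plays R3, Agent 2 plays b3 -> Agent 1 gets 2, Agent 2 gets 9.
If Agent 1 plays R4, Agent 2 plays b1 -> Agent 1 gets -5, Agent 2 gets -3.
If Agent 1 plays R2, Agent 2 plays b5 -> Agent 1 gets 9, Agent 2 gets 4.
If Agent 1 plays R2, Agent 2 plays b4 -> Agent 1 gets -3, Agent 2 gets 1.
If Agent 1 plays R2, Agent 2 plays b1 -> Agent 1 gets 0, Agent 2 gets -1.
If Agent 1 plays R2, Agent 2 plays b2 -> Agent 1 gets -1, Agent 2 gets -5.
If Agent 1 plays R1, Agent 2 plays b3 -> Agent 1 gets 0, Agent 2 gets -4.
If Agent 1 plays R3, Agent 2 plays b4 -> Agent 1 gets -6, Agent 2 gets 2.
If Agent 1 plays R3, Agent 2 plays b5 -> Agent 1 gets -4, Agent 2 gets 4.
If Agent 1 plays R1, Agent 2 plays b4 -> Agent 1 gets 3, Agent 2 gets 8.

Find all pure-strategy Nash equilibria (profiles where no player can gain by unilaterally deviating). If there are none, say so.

Agent 1 against b1: payoffs 2, 0, 1, -5 → best response R1.
Agent 1 against b2: payoffs 5, -1, -3, -7 → best response R1.
Agent 1 against b3: payoffs 0, 3, 2, 7 → best response R4.
Agent 1 against b4: payoffs 3, -3, -6, -7 → best response R1.
Agent 1 against b5: payoffs 2, 9, -4, -6 → best response R2.
Agent 2 against R1: payoffs 0, -6, -4, 8, 4 → best response b4.
Agent 2 against R2: payoffs -1, -5, -4, 1, 4 → best response b5.
Agent 2 against R3: payoffs 6, -9, 9, 2, 4 → best response b3.
Agent 2 against R4: payoffs -3, -5, 8, 2, -6 → best response b3.
Mutual best responses: (R1, b4); (R2, b5); (R4, b3).

The pure Nash equilibria are (R1, b4) and (R2, b5) and (R4, b3).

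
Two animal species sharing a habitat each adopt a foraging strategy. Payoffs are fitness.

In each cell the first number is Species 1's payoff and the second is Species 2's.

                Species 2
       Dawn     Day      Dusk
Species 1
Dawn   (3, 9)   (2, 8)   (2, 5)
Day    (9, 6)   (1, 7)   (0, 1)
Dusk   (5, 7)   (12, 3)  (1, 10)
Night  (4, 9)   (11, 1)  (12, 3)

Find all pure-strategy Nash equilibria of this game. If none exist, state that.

This game has no pure Nash equilibrium.

(Dawn, Dawn): Species 1 can switch to Day (3 → 9). Not NE.
(Dawn, Day): Species 1 can switch to Dusk (2 → 12). Not NE.
(Dawn, Dusk): Species 1 can switch to Night (2 → 12). Not NE.
(Day, Dawn): Species 2 can switch to Day (6 → 7). Not NE.
(Day, Day): Species 1 can switch to Dawn (1 → 2). Not NE.
(Day, Dusk): Species 1 can switch to Dawn (0 → 2). Not NE.
(The remaining 6 profiles each have a profitable deviation by the same check.)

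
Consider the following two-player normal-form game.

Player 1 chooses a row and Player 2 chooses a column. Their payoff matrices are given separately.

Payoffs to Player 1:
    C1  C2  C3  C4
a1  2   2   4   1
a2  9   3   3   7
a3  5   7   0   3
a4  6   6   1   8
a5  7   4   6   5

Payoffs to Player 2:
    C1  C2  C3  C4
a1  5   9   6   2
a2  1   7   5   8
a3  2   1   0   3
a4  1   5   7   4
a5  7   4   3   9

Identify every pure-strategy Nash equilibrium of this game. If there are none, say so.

none

Player 1 against C1: payoffs 2, 9, 5, 6, 7 → best response a2.
Player 1 against C2: payoffs 2, 3, 7, 6, 4 → best response a3.
Player 1 against C3: payoffs 4, 3, 0, 1, 6 → best response a5.
Player 1 against C4: payoffs 1, 7, 3, 8, 5 → best response a4.
Player 2 against a1: payoffs 5, 9, 6, 2 → best response C2.
Player 2 against a2: payoffs 1, 7, 5, 8 → best response C4.
Player 2 against a3: payoffs 2, 1, 0, 3 → best response C4.
Player 2 against a4: payoffs 1, 5, 7, 4 → best response C3.
Player 2 against a5: payoffs 7, 4, 3, 9 → best response C4.
No profile is a mutual best response for all players.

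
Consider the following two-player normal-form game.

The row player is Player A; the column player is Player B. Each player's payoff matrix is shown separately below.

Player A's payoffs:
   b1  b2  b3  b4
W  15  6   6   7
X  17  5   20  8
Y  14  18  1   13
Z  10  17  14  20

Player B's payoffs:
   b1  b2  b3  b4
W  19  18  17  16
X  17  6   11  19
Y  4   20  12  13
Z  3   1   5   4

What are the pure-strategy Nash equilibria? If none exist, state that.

(Y, b2)

Mark each player's best response to every combination of opponents' strategies; a profile where every player is best-responding is a pure Nash equilibrium.
Player A against b1: payoffs 15, 17, 14, 10 → best response X.
Player A against b2: payoffs 6, 5, 18, 17 → best response Y.
Player A against b3: payoffs 6, 20, 1, 14 → best response X.
Player A against b4: payoffs 7, 8, 13, 20 → best response Z.
Player B against W: payoffs 19, 18, 17, 16 → best response b1.
Player B against X: payoffs 17, 6, 11, 19 → best response b4.
Player B against Y: payoffs 4, 20, 12, 13 → best response b2.
Player B against Z: payoffs 3, 1, 5, 4 → best response b3.
Mutual best responses: (Y, b2).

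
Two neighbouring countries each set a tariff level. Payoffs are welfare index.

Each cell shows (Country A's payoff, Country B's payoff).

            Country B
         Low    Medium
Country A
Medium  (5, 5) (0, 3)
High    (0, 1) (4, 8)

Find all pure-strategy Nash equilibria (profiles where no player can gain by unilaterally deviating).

Mark each player's best response to every combination of opponents' strategies; a profile where every player is best-responding is a pure Nash equilibrium.
Country A against Low: payoffs 5, 0 → best response Medium.
Country A against Medium: payoffs 0, 4 → best response High.
Country B against Medium: payoffs 5, 3 → best response Low.
Country B against High: payoffs 1, 8 → best response Medium.
Mutual best responses: (Medium, Low); (High, Medium).

(Medium, Low); (High, Medium)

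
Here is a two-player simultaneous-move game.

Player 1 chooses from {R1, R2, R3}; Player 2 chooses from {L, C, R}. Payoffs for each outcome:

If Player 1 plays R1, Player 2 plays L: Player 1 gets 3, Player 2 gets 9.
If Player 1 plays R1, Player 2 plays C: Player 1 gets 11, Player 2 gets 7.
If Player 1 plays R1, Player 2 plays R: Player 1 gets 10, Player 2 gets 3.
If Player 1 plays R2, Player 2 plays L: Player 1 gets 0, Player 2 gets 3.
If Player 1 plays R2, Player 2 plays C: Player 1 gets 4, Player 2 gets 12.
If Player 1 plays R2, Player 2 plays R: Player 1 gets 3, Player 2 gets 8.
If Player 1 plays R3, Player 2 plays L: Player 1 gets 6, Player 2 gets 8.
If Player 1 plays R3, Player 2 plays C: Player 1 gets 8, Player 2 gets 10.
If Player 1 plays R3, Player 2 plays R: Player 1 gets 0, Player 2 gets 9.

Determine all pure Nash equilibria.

This game has no pure Nash equilibrium.

For each player, find the best response to each opponent profile; mutual best responses are the pure NE.
Player 1 against L: payoffs 3, 0, 6 → best response R3.
Player 1 against C: payoffs 11, 4, 8 → best response R1.
Player 1 against R: payoffs 10, 3, 0 → best response R1.
Player 2 against R1: payoffs 9, 7, 3 → best response L.
Player 2 against R2: payoffs 3, 12, 8 → best response C.
Player 2 against R3: payoffs 8, 10, 9 → best response C.
No profile is a mutual best response for all players.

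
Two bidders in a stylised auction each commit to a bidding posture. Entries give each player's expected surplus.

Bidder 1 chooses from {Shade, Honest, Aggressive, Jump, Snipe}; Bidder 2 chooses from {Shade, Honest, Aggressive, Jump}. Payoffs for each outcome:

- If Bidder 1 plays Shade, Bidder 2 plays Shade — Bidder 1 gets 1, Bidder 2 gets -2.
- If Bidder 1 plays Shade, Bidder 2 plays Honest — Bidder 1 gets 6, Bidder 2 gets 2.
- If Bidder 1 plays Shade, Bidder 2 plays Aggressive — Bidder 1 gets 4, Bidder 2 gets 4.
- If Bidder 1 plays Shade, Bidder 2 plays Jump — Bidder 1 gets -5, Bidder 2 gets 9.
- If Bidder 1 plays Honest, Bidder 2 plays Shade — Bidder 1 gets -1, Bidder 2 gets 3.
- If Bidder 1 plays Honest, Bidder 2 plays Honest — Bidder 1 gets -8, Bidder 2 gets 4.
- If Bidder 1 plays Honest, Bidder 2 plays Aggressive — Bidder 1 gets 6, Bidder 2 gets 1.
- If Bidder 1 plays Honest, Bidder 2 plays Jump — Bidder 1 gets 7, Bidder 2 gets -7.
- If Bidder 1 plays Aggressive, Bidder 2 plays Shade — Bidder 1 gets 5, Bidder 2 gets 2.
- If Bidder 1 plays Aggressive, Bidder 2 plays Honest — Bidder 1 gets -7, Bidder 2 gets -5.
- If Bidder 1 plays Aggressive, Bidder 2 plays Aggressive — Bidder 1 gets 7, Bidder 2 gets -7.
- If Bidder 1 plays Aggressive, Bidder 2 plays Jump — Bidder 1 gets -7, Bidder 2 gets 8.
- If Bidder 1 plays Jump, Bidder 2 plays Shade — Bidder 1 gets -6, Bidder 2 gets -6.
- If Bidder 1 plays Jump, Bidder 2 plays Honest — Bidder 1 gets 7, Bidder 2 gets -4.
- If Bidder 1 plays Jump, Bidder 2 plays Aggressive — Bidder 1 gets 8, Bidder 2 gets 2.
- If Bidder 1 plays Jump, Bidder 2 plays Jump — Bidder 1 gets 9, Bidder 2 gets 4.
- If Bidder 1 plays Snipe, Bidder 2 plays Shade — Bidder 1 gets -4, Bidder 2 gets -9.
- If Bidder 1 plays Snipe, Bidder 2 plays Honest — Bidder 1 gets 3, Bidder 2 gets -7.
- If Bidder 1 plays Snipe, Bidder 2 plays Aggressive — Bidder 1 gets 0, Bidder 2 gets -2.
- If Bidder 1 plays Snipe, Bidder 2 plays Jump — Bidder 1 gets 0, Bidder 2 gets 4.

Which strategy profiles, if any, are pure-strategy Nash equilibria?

(Shade, Shade): Bidder 1 can switch to Aggressive (1 → 5). Not NE.
(Shade, Honest): Bidder 1 can switch to Jump (6 → 7). Not NE.
(Shade, Aggressive): Bidder 1 can switch to Honest (4 → 6). Not NE.
(Shade, Jump): Bidder 1 can switch to Honest (-5 → 7). Not NE.
(Honest, Shade): Bidder 1 can switch to Shade (-1 → 1). Not NE.
(Honest, Honest): Bidder 1 can switch to Shade (-8 → 6). Not NE.
(Honest, Aggressive): Bidder 1 can switch to Aggressive (6 → 7). Not NE.
(Honest, Jump): Bidder 1 can switch to Jump (7 → 9). Not NE.
(Jump, Jump): Bidder 1 gets 9, best alternative 7; Bidder 2 gets 4, best alternative 2. No profitable deviation — NE.
(The remaining 11 profiles each have a profitable deviation by the same check.)

Pure NE: (Jump, Jump)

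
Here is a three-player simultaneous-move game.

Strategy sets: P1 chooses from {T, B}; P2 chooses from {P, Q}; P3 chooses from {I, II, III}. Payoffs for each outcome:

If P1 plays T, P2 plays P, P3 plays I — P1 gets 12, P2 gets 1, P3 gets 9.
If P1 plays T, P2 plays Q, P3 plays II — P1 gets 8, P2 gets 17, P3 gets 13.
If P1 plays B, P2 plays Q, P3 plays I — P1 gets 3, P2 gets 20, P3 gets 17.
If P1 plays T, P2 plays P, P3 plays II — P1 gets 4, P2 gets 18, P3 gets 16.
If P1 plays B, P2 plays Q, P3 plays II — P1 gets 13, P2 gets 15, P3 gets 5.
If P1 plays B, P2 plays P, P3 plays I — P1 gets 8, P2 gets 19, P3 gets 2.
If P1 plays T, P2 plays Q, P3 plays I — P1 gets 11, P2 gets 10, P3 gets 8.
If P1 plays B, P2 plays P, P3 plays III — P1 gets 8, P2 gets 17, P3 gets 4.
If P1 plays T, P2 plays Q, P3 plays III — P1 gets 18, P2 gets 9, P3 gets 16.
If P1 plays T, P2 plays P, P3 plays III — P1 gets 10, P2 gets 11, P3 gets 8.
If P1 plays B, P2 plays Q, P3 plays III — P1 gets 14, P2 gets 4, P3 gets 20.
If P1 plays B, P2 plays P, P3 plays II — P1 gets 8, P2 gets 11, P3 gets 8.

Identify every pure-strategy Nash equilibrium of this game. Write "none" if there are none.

Mark each player's best response to every combination of opponents' strategies; a profile where every player is best-responding is a pure Nash equilibrium.
P1 against (P, I): payoffs 12, 8 → best response T.
P1 against (P, II): payoffs 4, 8 → best response B.
P1 against (P, III): payoffs 10, 8 → best response T.
P1 against (Q, I): payoffs 11, 3 → best response T.
P1 against (Q, II): payoffs 8, 13 → best response B.
P1 against (Q, III): payoffs 18, 14 → best response T.
P2 against (T, I): payoffs 1, 10 → best response Q.
P2 against (T, II): payoffs 18, 17 → best response P.
P2 against (T, III): payoffs 11, 9 → best response P.
P2 against (B, I): payoffs 19, 20 → best response Q.
P2 against (B, II): payoffs 11, 15 → best response Q.
P2 against (B, III): payoffs 17, 4 → best response P.
P3 against (T, P): payoffs 9, 16, 8 → best response II.
P3 against (T, Q): payoffs 8, 13, 16 → best response III.
P3 against (B, P): payoffs 2, 8, 4 → best response II.
P3 against (B, Q): payoffs 17, 5, 20 → best response III.
No profile is a mutual best response for all players.

There is no pure-strategy Nash equilibrium.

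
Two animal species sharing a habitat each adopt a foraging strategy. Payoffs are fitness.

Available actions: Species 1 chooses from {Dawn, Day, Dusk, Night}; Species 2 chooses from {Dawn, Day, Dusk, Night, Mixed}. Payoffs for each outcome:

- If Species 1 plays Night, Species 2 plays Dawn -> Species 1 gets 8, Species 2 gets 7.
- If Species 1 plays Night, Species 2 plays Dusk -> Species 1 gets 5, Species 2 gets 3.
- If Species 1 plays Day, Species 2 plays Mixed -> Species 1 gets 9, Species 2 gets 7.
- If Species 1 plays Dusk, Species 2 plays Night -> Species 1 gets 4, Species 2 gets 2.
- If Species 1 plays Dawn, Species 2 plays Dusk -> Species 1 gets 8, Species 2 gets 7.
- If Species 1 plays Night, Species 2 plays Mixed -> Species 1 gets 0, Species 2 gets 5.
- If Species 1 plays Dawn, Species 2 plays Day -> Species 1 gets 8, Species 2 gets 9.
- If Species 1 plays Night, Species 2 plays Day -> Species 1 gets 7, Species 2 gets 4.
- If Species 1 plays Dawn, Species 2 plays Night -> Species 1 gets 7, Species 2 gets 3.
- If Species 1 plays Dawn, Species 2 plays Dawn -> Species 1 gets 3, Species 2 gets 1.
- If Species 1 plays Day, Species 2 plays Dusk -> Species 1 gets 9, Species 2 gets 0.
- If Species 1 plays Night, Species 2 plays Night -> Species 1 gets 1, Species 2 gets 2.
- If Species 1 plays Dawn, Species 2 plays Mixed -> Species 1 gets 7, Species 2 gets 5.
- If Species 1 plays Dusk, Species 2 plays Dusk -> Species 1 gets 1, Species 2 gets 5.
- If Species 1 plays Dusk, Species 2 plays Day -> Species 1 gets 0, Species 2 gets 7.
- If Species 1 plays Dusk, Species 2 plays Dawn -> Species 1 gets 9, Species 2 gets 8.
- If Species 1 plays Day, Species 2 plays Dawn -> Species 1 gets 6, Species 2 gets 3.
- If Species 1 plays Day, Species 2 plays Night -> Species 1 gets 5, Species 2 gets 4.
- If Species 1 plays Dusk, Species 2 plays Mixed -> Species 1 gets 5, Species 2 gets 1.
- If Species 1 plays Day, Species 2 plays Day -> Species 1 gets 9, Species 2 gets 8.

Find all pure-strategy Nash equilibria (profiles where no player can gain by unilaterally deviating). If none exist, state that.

Species 1 against Dawn: payoffs 3, 6, 9, 8 → best response Dusk.
Species 1 against Day: payoffs 8, 9, 0, 7 → best response Day.
Species 1 against Dusk: payoffs 8, 9, 1, 5 → best response Day.
Species 1 against Night: payoffs 7, 5, 4, 1 → best response Dawn.
Species 1 against Mixed: payoffs 7, 9, 5, 0 → best response Day.
Species 2 against Dawn: payoffs 1, 9, 7, 3, 5 → best response Day.
Species 2 against Day: payoffs 3, 8, 0, 4, 7 → best response Day.
Species 2 against Dusk: payoffs 8, 7, 5, 2, 1 → best response Dawn.
Species 2 against Night: payoffs 7, 4, 3, 2, 5 → best response Dawn.
Mutual best responses: (Day, Day); (Dusk, Dawn).

(Day, Day), (Dusk, Dawn)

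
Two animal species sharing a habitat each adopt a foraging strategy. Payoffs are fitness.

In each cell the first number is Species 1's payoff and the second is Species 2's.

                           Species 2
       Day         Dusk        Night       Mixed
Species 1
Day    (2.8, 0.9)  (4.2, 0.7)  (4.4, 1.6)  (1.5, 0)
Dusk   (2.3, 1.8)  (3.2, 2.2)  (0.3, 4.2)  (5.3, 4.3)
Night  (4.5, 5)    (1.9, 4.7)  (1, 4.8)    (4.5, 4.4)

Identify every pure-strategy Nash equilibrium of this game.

The pure Nash equilibria are (Day, Night) and (Dusk, Mixed) and (Night, Day).

Species 1 against Day: payoffs 2.8, 2.3, 4.5 → best response Night.
Species 1 against Dusk: payoffs 4.2, 3.2, 1.9 → best response Day.
Species 1 against Night: payoffs 4.4, 0.3, 1 → best response Day.
Species 1 against Mixed: payoffs 1.5, 5.3, 4.5 → best response Dusk.
Species 2 against Day: payoffs 0.9, 0.7, 1.6, 0 → best response Night.
Species 2 against Dusk: payoffs 1.8, 2.2, 4.2, 4.3 → best response Mixed.
Species 2 against Night: payoffs 5, 4.7, 4.8, 4.4 → best response Day.
Mutual best responses: (Day, Night); (Dusk, Mixed); (Night, Day).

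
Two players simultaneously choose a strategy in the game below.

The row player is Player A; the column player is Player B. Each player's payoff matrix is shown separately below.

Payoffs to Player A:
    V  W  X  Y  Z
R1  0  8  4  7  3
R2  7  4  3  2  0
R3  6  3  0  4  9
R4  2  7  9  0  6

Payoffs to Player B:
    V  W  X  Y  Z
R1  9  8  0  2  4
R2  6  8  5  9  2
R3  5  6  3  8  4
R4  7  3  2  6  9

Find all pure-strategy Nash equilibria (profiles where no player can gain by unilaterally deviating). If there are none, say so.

Player A against V: payoffs 0, 7, 6, 2 → best response R2.
Player A against W: payoffs 8, 4, 3, 7 → best response R1.
Player A against X: payoffs 4, 3, 0, 9 → best response R4.
Player A against Y: payoffs 7, 2, 4, 0 → best response R1.
Player A against Z: payoffs 3, 0, 9, 6 → best response R3.
Player B against R1: payoffs 9, 8, 0, 2, 4 → best response V.
Player B against R2: payoffs 6, 8, 5, 9, 2 → best response Y.
Player B against R3: payoffs 5, 6, 3, 8, 4 → best response Y.
Player B against R4: payoffs 7, 3, 2, 6, 9 → best response Z.
No profile is a mutual best response for all players.

There is no pure-strategy Nash equilibrium.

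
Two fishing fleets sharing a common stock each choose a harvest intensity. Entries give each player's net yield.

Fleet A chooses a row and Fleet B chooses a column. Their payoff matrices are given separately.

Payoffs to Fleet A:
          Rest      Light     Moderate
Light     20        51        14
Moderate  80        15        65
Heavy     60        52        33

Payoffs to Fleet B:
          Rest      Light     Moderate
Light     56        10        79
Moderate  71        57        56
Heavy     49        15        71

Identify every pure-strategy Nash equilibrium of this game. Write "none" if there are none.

Pure NE: (Moderate, Rest)

(Light, Rest): Fleet A can switch to Moderate (20 → 80). Not NE.
(Light, Light): Fleet A can switch to Heavy (51 → 52). Not NE.
(Light, Moderate): Fleet A can switch to Moderate (14 → 65). Not NE.
(Moderate, Rest): Fleet A gets 80, best alternative 60; Fleet B gets 71, best alternative 57. No profitable deviation — NE.
(Moderate, Light): Fleet A can switch to Light (15 → 51). Not NE.
(Moderate, Moderate): Fleet B can switch to Rest (56 → 71). Not NE.
(Heavy, Rest): Fleet A can switch to Moderate (60 → 80). Not NE.
(Heavy, Light): Fleet B can switch to Rest (15 → 49). Not NE.
(Heavy, Moderate): Fleet A can switch to Moderate (33 → 65). Not NE.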